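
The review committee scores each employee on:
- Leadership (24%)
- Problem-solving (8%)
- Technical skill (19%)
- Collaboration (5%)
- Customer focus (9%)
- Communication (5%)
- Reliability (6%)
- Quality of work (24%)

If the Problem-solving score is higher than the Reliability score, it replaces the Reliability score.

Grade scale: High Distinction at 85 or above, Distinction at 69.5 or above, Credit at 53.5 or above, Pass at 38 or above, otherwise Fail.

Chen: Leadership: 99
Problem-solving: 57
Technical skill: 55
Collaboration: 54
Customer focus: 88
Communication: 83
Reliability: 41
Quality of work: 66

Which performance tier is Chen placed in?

Distinction

Problem-solving (57) > Reliability (41), so Reliability counts as 57.
Weighted total:
  Leadership 99 × 0.24 = 23.76
  Problem-solving 57 × 0.08 = 4.56
  Technical skill 55 × 0.19 = 10.45
  Collaboration 54 × 0.05 = 2.7
  Customer focus 88 × 0.09 = 7.92
  Communication 83 × 0.05 = 4.15
  Reliability 57 × 0.06 = 3.42
  Quality of work 66 × 0.24 = 15.84
Sum = 72.8
72.8 is ≥ 69.5 and < 85 → Distinction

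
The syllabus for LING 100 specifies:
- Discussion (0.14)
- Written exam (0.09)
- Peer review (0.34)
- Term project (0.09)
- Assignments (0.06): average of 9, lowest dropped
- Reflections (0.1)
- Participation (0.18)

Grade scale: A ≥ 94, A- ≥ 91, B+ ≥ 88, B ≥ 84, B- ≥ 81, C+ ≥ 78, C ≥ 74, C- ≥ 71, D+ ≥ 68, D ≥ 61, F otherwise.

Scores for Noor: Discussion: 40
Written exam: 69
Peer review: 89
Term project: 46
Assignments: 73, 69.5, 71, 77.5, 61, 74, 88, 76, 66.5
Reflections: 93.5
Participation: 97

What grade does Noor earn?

Assignments: drop 61 → average of remaining 8 = 595.5/8 = 74.4375
Weighted total:
  Discussion 40 × 0.14 = 5.6
  Written exam 69 × 0.09 = 6.21
  Peer review 89 × 0.34 = 30.26
  Term project 46 × 0.09 = 4.14
  Assignments 74.4375 × 0.06 = 4.46625
  Reflections 93.5 × 0.1 = 9.35
  Participation 97 × 0.18 = 17.46
Sum = 77.48625
77.48625 is ≥ 74 and < 78 → C

C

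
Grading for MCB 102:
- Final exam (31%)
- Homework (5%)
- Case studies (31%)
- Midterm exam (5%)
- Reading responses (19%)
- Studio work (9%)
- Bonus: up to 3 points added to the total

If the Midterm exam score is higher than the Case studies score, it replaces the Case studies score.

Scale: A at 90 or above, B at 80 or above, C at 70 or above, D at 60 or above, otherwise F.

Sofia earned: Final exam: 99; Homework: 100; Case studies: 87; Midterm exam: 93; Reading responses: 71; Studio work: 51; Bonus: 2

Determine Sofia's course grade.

Midterm exam (93) > Case studies (87), so Case studies counts as 93.
Weighted total:
  Final exam 99 × 0.31 = 30.69
  Homework 100 × 0.05 = 5
  Case studies 93 × 0.31 = 28.83
  Midterm exam 93 × 0.05 = 4.65
  Reading responses 71 × 0.19 = 13.49
  Studio work 51 × 0.09 = 4.59
Sum = 87.25
Bonus: 87.25 + 2 = 89.25
89.25 is ≥ 80 and < 90 → B

B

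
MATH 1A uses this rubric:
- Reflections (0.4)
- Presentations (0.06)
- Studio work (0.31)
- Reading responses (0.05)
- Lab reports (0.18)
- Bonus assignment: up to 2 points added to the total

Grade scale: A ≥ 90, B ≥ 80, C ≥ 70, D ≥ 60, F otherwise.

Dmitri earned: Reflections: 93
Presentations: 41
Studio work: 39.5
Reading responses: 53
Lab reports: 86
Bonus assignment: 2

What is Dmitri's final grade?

C

Weighted total:
  Reflections 93 × 0.4 = 37.2
  Presentations 41 × 0.06 = 2.46
  Studio work 39.5 × 0.31 = 12.245
  Reading responses 53 × 0.05 = 2.65
  Lab reports 86 × 0.18 = 15.48
Sum = 70.035
Bonus assignment: 70.035 + 2 = 72.035
72.035 is ≥ 70 and < 80 → C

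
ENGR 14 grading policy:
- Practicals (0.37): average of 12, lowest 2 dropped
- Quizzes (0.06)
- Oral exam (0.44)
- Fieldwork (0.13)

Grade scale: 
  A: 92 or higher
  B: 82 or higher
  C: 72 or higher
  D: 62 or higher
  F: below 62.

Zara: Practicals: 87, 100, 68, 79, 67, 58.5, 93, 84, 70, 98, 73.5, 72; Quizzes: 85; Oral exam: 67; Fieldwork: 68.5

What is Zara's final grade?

C

Practicals: drop 58.5, 67 → average of remaining 10 = 824.5/10 = 82.45
Weighted total:
  Practicals 82.45 × 0.37 = 30.5065
  Quizzes 85 × 0.06 = 5.1
  Oral exam 67 × 0.44 = 29.48
  Fieldwork 68.5 × 0.13 = 8.905
Sum = 73.9915
73.9915 is ≥ 72 and < 82 → C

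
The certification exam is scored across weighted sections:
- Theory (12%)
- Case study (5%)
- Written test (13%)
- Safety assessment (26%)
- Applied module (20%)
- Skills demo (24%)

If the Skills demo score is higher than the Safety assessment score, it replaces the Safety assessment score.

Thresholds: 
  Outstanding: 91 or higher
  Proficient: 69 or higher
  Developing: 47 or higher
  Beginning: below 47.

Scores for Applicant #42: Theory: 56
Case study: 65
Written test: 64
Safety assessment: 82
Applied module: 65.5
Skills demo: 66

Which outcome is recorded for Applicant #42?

Developing

Skills demo (66) ≤ Safety assessment (82), so Safety assessment stays at 82.
Weighted total:
  Theory 56 × 0.12 = 6.72
  Case study 65 × 0.05 = 3.25
  Written test 64 × 0.13 = 8.32
  Safety assessment 82 × 0.26 = 21.32
  Applied module 65.5 × 0.2 = 13.1
  Skills demo 66 × 0.24 = 15.84
Sum = 68.55
68.55 is ≥ 47 and < 69 → Developing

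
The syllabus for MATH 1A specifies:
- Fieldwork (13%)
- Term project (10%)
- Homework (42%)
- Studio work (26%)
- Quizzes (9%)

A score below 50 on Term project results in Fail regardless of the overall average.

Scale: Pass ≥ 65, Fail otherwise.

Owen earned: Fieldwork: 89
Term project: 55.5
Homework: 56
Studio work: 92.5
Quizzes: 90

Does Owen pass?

Term project score 55.5 ≥ 50: minimum met.
Weighted total:
  Fieldwork 89 × 0.13 = 11.57
  Term project 55.5 × 0.1 = 5.55
  Homework 56 × 0.42 = 23.52
  Studio work 92.5 × 0.26 = 24.05
  Quizzes 90 × 0.09 = 8.1
Sum = 72.79
72.79 ≥ 65 → Pass

Pass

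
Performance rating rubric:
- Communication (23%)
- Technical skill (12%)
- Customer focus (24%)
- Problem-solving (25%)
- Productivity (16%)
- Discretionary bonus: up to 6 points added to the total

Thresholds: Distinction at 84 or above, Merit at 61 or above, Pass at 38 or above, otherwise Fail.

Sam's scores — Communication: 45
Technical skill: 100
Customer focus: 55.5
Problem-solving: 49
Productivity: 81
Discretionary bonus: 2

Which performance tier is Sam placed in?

Merit

Weighted total:
  Communication 45 × 0.23 = 10.35
  Technical skill 100 × 0.12 = 12
  Customer focus 55.5 × 0.24 = 13.32
  Problem-solving 49 × 0.25 = 12.25
  Productivity 81 × 0.16 = 12.96
Sum = 60.88
Discretionary bonus: 60.88 + 2 = 62.88
62.88 is ≥ 61 and < 84 → Merit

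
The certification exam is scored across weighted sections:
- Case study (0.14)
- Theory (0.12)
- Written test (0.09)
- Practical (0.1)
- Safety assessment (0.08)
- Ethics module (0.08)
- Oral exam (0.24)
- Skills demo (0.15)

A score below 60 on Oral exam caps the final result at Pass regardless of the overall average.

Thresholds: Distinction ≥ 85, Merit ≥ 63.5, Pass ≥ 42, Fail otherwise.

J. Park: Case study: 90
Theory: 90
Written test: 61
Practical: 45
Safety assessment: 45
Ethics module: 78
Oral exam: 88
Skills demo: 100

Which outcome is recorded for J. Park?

Oral exam score 88 ≥ 60: minimum met.
Weighted total:
  Case study 90 × 0.14 = 12.6
  Theory 90 × 0.12 = 10.8
  Written test 61 × 0.09 = 5.49
  Practical 45 × 0.1 = 4.5
  Safety assessment 45 × 0.08 = 3.6
  Ethics module 78 × 0.08 = 6.24
  Oral exam 88 × 0.24 = 21.12
  Skills demo 100 × 0.15 = 15
Sum = 79.35
79.35 is ≥ 63.5 and < 85 → Merit

Merit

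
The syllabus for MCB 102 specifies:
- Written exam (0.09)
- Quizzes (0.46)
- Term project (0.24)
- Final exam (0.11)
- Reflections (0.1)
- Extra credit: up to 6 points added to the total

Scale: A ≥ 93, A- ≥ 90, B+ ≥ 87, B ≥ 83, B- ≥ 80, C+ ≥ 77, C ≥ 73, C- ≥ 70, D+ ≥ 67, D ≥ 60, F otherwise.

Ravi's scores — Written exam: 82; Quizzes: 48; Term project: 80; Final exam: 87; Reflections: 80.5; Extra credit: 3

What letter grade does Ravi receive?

D+

Weighted total:
  Written exam 82 × 0.09 = 7.38
  Quizzes 48 × 0.46 = 22.08
  Term project 80 × 0.24 = 19.2
  Final exam 87 × 0.11 = 9.57
  Reflections 80.5 × 0.1 = 8.05
Sum = 66.28
Extra credit: 66.28 + 3 = 69.28
69.28 is ≥ 67 and < 70 → D+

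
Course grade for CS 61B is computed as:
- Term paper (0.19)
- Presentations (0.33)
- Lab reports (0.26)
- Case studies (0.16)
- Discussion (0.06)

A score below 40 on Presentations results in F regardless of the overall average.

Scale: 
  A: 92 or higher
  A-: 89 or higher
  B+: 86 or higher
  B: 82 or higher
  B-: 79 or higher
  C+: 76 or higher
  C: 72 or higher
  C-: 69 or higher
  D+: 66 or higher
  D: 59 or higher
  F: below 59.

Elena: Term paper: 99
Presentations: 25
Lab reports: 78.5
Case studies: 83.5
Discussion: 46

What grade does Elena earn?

Presentations score 25 < 40: minimum not met.
Weighted total:
  Term paper 99 × 0.19 = 18.81
  Presentations 25 × 0.33 = 8.25
  Lab reports 78.5 × 0.26 = 20.41
  Case studies 83.5 × 0.16 = 13.36
  Discussion 46 × 0.06 = 2.76
Sum = 63.59
Because the Presentations minimum was not met, the result is F.

F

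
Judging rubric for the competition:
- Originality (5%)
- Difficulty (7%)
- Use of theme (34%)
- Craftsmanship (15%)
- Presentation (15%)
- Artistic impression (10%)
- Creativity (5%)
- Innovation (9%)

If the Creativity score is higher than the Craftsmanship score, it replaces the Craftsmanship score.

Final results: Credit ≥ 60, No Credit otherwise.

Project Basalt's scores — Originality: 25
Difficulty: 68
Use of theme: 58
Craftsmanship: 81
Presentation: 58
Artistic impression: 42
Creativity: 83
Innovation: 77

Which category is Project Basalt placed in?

Creativity (83) > Craftsmanship (81), so Craftsmanship counts as 83.
Weighted total:
  Originality 25 × 0.05 = 1.25
  Difficulty 68 × 0.07 = 4.76
  Use of theme 58 × 0.34 = 19.72
  Craftsmanship 83 × 0.15 = 12.45
  Presentation 58 × 0.15 = 8.7
  Artistic impression 42 × 0.1 = 4.2
  Creativity 83 × 0.05 = 4.15
  Innovation 77 × 0.09 = 6.93
Sum = 62.16
62.16 ≥ 60 → Credit

Credit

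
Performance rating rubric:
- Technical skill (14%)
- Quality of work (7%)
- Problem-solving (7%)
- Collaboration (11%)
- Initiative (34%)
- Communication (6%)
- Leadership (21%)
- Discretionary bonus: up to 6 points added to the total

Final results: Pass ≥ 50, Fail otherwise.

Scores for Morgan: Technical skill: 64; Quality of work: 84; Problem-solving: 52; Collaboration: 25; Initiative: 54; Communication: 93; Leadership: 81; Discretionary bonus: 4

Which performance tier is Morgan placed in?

Pass

Weighted total:
  Technical skill 64 × 0.14 = 8.96
  Quality of work 84 × 0.07 = 5.88
  Problem-solving 52 × 0.07 = 3.64
  Collaboration 25 × 0.11 = 2.75
  Initiative 54 × 0.34 = 18.36
  Communication 93 × 0.06 = 5.58
  Leadership 81 × 0.21 = 17.01
Sum = 62.18
Discretionary bonus: 62.18 + 4 = 66.18
66.18 ≥ 50 → Pass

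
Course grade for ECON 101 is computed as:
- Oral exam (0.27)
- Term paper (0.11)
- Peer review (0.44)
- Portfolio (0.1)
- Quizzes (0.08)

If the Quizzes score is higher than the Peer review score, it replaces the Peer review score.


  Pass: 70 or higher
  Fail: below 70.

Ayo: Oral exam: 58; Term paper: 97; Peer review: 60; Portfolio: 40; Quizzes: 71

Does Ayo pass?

Fail

Quizzes (71) > Peer review (60), so Peer review counts as 71.
Weighted total:
  Oral exam 58 × 0.27 = 15.66
  Term paper 97 × 0.11 = 10.67
  Peer review 71 × 0.44 = 31.24
  Portfolio 40 × 0.1 = 4
  Quizzes 71 × 0.08 = 5.68
Sum = 67.25
67.25 < 70 → Fail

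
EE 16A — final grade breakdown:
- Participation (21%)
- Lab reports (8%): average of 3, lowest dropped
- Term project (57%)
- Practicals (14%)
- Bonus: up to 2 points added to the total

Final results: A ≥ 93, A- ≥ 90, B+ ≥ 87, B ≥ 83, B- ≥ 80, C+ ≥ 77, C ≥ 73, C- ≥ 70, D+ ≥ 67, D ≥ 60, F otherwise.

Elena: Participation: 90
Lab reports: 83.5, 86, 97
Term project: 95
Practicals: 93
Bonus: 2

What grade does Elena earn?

A

Lab reports: drop 83.5 → average of remaining 2 = 183/2 = 91.5
Weighted total:
  Participation 90 × 0.21 = 18.9
  Lab reports 91.5 × 0.08 = 7.32
  Term project 95 × 0.57 = 54.15
  Practicals 93 × 0.14 = 13.02
Sum = 93.39
Bonus: 93.39 + 2 = 95.39
95.39 ≥ 93 → A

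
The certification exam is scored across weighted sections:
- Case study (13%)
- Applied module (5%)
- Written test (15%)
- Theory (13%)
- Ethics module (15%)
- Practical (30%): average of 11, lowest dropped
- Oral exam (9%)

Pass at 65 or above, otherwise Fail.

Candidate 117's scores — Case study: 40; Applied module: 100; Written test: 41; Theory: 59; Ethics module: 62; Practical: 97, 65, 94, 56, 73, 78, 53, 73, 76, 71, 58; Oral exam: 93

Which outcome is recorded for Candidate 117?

Practical: drop 53 → average of remaining 10 = 741/10 = 74.1
Weighted total:
  Case study 40 × 0.13 = 5.2
  Applied module 100 × 0.05 = 5
  Written test 41 × 0.15 = 6.15
  Theory 59 × 0.13 = 7.67
  Ethics module 62 × 0.15 = 9.3
  Practical 74.1 × 0.3 = 22.23
  Oral exam 93 × 0.09 = 8.37
Sum = 63.92
63.92 < 65 → Fail

Fail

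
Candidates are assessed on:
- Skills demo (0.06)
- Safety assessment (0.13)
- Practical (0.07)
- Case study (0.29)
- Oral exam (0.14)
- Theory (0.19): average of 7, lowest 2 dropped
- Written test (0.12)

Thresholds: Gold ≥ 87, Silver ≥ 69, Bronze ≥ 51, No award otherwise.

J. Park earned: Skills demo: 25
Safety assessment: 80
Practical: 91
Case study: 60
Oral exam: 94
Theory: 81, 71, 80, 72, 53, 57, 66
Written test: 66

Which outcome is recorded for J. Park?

Theory: drop 53, 57 → average of remaining 5 = 370/5 = 74
Weighted total:
  Skills demo 25 × 0.06 = 1.5
  Safety assessment 80 × 0.13 = 10.4
  Practical 91 × 0.07 = 6.37
  Case study 60 × 0.29 = 17.4
  Oral exam 94 × 0.14 = 13.16
  Theory 74 × 0.19 = 14.06
  Written test 66 × 0.12 = 7.92
Sum = 70.81
70.81 is ≥ 69 and < 87 → Silver

Silver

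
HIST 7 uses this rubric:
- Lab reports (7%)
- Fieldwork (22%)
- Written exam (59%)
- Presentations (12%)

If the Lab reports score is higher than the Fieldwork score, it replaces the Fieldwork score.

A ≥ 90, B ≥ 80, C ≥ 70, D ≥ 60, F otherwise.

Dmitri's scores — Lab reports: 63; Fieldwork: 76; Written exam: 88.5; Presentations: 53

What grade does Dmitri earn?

Lab reports (63) ≤ Fieldwork (76), so Fieldwork stays at 76.
Weighted total:
  Lab reports 63 × 0.07 = 4.41
  Fieldwork 76 × 0.22 = 16.72
  Written exam 88.5 × 0.59 = 52.215
  Presentations 53 × 0.12 = 6.36
Sum = 79.705
79.705 is ≥ 70 and < 80 → C

C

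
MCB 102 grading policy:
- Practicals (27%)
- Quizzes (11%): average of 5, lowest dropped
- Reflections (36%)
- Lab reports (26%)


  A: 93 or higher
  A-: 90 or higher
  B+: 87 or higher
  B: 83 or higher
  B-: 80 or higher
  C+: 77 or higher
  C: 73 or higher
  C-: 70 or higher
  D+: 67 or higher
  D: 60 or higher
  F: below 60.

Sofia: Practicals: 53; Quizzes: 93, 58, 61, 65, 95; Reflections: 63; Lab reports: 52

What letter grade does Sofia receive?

Quizzes: drop 58 → average of remaining 4 = 314/4 = 78.5
Weighted total:
  Practicals 53 × 0.27 = 14.31
  Quizzes 78.5 × 0.11 = 8.635
  Reflections 63 × 0.36 = 22.68
  Lab reports 52 × 0.26 = 13.52
Sum = 59.145
59.145 < 60 → F

F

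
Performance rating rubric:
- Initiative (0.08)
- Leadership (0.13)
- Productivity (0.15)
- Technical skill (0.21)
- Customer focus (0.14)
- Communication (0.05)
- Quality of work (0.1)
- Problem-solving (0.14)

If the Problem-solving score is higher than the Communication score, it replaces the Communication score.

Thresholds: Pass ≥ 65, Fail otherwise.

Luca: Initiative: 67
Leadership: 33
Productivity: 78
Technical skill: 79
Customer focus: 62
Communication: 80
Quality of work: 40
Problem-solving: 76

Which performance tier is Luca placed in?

Problem-solving (76) ≤ Communication (80), so Communication stays at 80.
Weighted total:
  Initiative 67 × 0.08 = 5.36
  Leadership 33 × 0.13 = 4.29
  Productivity 78 × 0.15 = 11.7
  Technical skill 79 × 0.21 = 16.59
  Customer focus 62 × 0.14 = 8.68
  Communication 80 × 0.05 = 4
  Quality of work 40 × 0.1 = 4
  Problem-solving 76 × 0.14 = 10.64
Sum = 65.26
65.26 ≥ 65 → Pass

Pass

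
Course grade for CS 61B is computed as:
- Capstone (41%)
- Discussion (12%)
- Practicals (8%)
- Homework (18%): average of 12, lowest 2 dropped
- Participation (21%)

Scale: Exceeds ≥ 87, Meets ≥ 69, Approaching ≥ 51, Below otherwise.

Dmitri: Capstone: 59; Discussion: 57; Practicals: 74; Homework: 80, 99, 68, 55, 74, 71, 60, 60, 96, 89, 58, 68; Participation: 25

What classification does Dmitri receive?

Approaching

Homework: drop 55, 58 → average of remaining 10 = 765/10 = 76.5
Weighted total:
  Capstone 59 × 0.41 = 24.19
  Discussion 57 × 0.12 = 6.84
  Practicals 74 × 0.08 = 5.92
  Homework 76.5 × 0.18 = 13.77
  Participation 25 × 0.21 = 5.25
Sum = 55.97
55.97 is ≥ 51 and < 69 → Approaching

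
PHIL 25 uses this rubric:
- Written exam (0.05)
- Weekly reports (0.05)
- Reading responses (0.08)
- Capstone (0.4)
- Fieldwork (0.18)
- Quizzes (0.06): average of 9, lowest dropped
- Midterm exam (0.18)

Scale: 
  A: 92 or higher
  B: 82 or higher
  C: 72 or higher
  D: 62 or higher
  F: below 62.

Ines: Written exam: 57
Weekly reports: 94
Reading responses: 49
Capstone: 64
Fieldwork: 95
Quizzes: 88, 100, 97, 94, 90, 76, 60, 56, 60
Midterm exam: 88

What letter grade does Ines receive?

C

Quizzes: drop 56 → average of remaining 8 = 665/8 = 83.125
Weighted total:
  Written exam 57 × 0.05 = 2.85
  Weekly reports 94 × 0.05 = 4.7
  Reading responses 49 × 0.08 = 3.92
  Capstone 64 × 0.4 = 25.6
  Fieldwork 95 × 0.18 = 17.1
  Quizzes 83.125 × 0.06 = 4.9875
  Midterm exam 88 × 0.18 = 15.84
Sum = 74.9975
74.9975 is ≥ 72 and < 82 → C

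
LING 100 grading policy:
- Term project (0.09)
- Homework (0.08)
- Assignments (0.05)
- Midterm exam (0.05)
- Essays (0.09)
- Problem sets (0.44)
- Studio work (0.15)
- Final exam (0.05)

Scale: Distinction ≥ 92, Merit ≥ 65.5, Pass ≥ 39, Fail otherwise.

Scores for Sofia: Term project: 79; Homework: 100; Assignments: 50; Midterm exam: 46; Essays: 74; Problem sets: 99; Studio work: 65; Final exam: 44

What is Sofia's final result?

Weighted total:
  Term project 79 × 0.09 = 7.11
  Homework 100 × 0.08 = 8
  Assignments 50 × 0.05 = 2.5
  Midterm exam 46 × 0.05 = 2.3
  Essays 74 × 0.09 = 6.66
  Problem sets 99 × 0.44 = 43.56
  Studio work 65 × 0.15 = 9.75
  Final exam 44 × 0.05 = 2.2
Sum = 82.08
82.08 is ≥ 65.5 and < 92 → Merit

Merit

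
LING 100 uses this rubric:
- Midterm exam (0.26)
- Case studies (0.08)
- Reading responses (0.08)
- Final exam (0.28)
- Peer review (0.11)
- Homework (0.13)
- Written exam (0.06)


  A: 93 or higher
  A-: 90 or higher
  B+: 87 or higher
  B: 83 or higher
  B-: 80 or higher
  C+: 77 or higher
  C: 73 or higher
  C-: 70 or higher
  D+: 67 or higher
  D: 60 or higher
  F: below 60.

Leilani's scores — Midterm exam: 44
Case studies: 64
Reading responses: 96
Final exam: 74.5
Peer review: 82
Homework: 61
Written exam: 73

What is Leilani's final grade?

D

Weighted total:
  Midterm exam 44 × 0.26 = 11.44
  Case studies 64 × 0.08 = 5.12
  Reading responses 96 × 0.08 = 7.68
  Final exam 74.5 × 0.28 = 20.86
  Peer review 82 × 0.11 = 9.02
  Homework 61 × 0.13 = 7.93
  Written exam 73 × 0.06 = 4.38
Sum = 66.43
66.43 is ≥ 60 and < 67 → D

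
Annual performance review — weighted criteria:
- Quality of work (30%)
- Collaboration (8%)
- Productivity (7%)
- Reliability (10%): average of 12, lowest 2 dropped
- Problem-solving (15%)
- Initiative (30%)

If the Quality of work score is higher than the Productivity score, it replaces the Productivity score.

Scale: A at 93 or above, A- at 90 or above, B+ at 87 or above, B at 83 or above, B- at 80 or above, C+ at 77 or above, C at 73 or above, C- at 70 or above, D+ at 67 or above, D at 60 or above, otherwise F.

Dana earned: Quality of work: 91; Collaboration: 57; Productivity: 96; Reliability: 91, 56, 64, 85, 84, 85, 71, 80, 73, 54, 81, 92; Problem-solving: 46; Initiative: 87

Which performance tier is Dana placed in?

C+

Reliability: drop 54, 56 → average of remaining 10 = 806/10 = 80.6
Quality of work (91) ≤ Productivity (96), so Productivity stays at 96.
Weighted total:
  Quality of work 91 × 0.3 = 27.3
  Collaboration 57 × 0.08 = 4.56
  Productivity 96 × 0.07 = 6.72
  Reliability 80.6 × 0.1 = 8.06
  Problem-solving 46 × 0.15 = 6.9
  Initiative 87 × 0.3 = 26.1
Sum = 79.64
79.64 is ≥ 77 and < 80 → C+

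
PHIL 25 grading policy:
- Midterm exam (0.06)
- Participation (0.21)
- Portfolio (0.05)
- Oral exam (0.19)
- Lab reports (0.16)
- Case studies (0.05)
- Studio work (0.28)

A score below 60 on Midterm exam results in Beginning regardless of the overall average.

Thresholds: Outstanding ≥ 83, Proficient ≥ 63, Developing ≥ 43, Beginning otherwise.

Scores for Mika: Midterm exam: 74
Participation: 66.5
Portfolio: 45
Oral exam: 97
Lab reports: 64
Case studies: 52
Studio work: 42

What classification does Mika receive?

Midterm exam score 74 ≥ 60: minimum met.
Weighted total:
  Midterm exam 74 × 0.06 = 4.44
  Participation 66.5 × 0.21 = 13.965
  Portfolio 45 × 0.05 = 2.25
  Oral exam 97 × 0.19 = 18.43
  Lab reports 64 × 0.16 = 10.24
  Case studies 52 × 0.05 = 2.6
  Studio work 42 × 0.28 = 11.76
Sum = 63.685
63.685 is ≥ 63 and < 83 → Proficient

Proficient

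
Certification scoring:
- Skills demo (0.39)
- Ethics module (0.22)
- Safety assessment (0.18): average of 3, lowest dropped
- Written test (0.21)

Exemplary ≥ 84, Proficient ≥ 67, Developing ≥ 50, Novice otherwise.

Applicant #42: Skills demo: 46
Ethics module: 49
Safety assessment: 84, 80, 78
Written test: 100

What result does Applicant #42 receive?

Developing

Safety assessment: drop 78 → average of remaining 2 = 164/2 = 82
Weighted total:
  Skills demo 46 × 0.39 = 17.94
  Ethics module 49 × 0.22 = 10.78
  Safety assessment 82 × 0.18 = 14.76
  Written test 100 × 0.21 = 21
Sum = 64.48
64.48 is ≥ 50 and < 67 → Developing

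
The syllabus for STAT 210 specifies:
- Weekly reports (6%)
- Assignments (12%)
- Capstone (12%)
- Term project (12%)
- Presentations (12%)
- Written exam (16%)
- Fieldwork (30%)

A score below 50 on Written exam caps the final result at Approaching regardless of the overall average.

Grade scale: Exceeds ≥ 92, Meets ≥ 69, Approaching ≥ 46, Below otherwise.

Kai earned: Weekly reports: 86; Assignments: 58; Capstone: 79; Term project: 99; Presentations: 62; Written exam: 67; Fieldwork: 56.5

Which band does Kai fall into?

Approaching

Written exam score 67 ≥ 50: minimum met.
Weighted total:
  Weekly reports 86 × 0.06 = 5.16
  Assignments 58 × 0.12 = 6.96
  Capstone 79 × 0.12 = 9.48
  Term project 99 × 0.12 = 11.88
  Presentations 62 × 0.12 = 7.44
  Written exam 67 × 0.16 = 10.72
  Fieldwork 56.5 × 0.3 = 16.95
Sum = 68.59
68.59 is ≥ 46 and < 69 → Approaching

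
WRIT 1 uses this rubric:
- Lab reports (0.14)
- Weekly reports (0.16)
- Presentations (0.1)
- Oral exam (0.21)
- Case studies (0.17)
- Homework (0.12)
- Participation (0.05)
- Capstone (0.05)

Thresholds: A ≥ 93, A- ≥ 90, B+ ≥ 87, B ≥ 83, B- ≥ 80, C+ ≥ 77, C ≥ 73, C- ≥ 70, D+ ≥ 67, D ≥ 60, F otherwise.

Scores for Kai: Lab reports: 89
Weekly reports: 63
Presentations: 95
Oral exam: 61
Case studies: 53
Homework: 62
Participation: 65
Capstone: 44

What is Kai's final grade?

Weighted total:
  Lab reports 89 × 0.14 = 12.46
  Weekly reports 63 × 0.16 = 10.08
  Presentations 95 × 0.1 = 9.5
  Oral exam 61 × 0.21 = 12.81
  Case studies 53 × 0.17 = 9.01
  Homework 62 × 0.12 = 7.44
  Participation 65 × 0.05 = 3.25
  Capstone 44 × 0.05 = 2.2
Sum = 66.75
66.75 is ≥ 60 and < 67 → D

D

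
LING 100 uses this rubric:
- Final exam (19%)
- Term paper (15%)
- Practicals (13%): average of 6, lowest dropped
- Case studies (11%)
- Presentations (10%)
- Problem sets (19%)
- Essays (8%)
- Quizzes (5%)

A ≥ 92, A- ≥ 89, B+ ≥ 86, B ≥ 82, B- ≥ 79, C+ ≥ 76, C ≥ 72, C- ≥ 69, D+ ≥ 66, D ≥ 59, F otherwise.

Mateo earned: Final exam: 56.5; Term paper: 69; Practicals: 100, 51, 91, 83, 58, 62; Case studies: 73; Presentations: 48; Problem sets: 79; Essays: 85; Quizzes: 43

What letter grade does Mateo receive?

D+

Practicals: drop 51 → average of remaining 5 = 394/5 = 78.8
Weighted total:
  Final exam 56.5 × 0.19 = 10.735
  Term paper 69 × 0.15 = 10.35
  Practicals 78.8 × 0.13 = 10.244
  Case studies 73 × 0.11 = 8.03
  Presentations 48 × 0.1 = 4.8
  Problem sets 79 × 0.19 = 15.01
  Essays 85 × 0.08 = 6.8
  Quizzes 43 × 0.05 = 2.15
Sum = 68.119
68.119 is ≥ 66 and < 69 → D+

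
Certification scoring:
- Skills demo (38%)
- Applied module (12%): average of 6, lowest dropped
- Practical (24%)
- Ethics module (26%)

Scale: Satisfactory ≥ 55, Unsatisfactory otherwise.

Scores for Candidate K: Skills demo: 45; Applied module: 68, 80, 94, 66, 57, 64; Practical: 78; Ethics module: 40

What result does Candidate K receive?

Applied module: drop 57 → average of remaining 5 = 372/5 = 74.4
Weighted total:
  Skills demo 45 × 0.38 = 17.1
  Applied module 74.4 × 0.12 = 8.928
  Practical 78 × 0.24 = 18.72
  Ethics module 40 × 0.26 = 10.4
Sum = 55.148
55.148 ≥ 55 → Satisfactory

Satisfactory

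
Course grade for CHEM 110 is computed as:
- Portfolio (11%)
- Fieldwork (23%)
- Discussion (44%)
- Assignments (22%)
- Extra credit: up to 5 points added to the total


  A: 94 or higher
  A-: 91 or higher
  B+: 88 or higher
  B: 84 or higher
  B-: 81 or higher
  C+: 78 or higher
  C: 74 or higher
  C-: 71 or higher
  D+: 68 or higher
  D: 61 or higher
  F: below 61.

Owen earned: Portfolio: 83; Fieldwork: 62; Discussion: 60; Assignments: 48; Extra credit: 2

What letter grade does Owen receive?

Weighted total:
  Portfolio 83 × 0.11 = 9.13
  Fieldwork 62 × 0.23 = 14.26
  Discussion 60 × 0.44 = 26.4
  Assignments 48 × 0.22 = 10.56
Sum = 60.35
Extra credit: 60.35 + 2 = 62.35
62.35 is ≥ 61 and < 68 → D

D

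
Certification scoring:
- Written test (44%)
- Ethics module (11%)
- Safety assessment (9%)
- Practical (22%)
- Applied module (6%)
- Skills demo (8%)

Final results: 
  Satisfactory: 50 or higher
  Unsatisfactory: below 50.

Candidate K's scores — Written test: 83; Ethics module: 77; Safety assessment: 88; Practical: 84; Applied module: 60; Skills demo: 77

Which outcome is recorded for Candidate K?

Satisfactory

Weighted total:
  Written test 83 × 0.44 = 36.52
  Ethics module 77 × 0.11 = 8.47
  Safety assessment 88 × 0.09 = 7.92
  Practical 84 × 0.22 = 18.48
  Applied module 60 × 0.06 = 3.6
  Skills demo 77 × 0.08 = 6.16
Sum = 81.15
81.15 ≥ 50 → Satisfactory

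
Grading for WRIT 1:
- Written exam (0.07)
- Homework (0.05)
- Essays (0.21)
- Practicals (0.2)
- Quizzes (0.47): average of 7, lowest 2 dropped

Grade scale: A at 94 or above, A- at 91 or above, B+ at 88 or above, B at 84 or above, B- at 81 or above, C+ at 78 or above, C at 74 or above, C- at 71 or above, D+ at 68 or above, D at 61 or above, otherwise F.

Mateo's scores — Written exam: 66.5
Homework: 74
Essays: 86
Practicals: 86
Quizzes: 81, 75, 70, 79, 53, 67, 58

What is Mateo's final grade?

C+

Quizzes: drop 53, 58 → average of remaining 5 = 372/5 = 74.4
Weighted total:
  Written exam 66.5 × 0.07 = 4.655
  Homework 74 × 0.05 = 3.7
  Essays 86 × 0.21 = 18.06
  Practicals 86 × 0.2 = 17.2
  Quizzes 74.4 × 0.47 = 34.968
Sum = 78.583
78.583 is ≥ 78 and < 81 → C+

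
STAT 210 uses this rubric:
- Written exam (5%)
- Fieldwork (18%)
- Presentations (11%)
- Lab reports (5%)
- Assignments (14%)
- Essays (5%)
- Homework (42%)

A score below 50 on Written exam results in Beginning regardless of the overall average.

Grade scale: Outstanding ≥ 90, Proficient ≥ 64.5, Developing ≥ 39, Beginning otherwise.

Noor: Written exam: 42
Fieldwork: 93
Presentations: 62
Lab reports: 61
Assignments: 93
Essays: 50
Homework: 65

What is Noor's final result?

Beginning

Written exam score 42 < 50: minimum not met.
Weighted total:
  Written exam 42 × 0.05 = 2.1
  Fieldwork 93 × 0.18 = 16.74
  Presentations 62 × 0.11 = 6.82
  Lab reports 61 × 0.05 = 3.05
  Assignments 93 × 0.14 = 13.02
  Essays 50 × 0.05 = 2.5
  Homework 65 × 0.42 = 27.3
Sum = 71.53
Because the Written exam minimum was not met, the result is Beginning.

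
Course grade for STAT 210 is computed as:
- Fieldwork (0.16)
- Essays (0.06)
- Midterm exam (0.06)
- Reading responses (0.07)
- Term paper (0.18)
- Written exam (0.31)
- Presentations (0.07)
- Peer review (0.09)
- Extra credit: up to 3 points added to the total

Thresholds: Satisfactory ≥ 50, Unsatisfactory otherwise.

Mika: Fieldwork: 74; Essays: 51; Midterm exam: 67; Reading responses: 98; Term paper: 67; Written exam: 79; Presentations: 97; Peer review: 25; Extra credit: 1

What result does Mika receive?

Satisfactory

Weighted total:
  Fieldwork 74 × 0.16 = 11.84
  Essays 51 × 0.06 = 3.06
  Midterm exam 67 × 0.06 = 4.02
  Reading responses 98 × 0.07 = 6.86
  Term paper 67 × 0.18 = 12.06
  Written exam 79 × 0.31 = 24.49
  Presentations 97 × 0.07 = 6.79
  Peer review 25 × 0.09 = 2.25
Sum = 71.37
Extra credit: 71.37 + 1 = 72.37
72.37 ≥ 50 → Satisfactory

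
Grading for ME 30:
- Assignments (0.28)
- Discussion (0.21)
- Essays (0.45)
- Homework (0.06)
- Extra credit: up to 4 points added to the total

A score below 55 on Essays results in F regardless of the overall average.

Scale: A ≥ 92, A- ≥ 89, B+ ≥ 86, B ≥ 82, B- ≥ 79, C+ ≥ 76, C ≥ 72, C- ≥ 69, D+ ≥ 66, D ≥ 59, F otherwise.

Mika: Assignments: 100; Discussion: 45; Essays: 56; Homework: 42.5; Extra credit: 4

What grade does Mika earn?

Essays score 56 ≥ 55: minimum met.
Weighted total:
  Assignments 100 × 0.28 = 28
  Discussion 45 × 0.21 = 9.45
  Essays 56 × 0.45 = 25.2
  Homework 42.5 × 0.06 = 2.55
Sum = 65.2
Extra credit: 65.2 + 4 = 69.2
69.2 is ≥ 69 and < 72 → C-

C-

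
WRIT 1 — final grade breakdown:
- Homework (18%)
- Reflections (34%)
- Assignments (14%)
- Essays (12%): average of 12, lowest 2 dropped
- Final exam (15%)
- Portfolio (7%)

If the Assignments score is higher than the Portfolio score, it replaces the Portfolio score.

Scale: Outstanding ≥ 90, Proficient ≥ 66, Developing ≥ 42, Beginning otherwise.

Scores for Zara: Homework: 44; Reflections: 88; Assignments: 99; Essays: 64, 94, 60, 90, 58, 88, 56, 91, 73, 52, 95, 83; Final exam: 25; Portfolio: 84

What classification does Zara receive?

Essays: drop 52, 56 → average of remaining 10 = 796/10 = 79.6
Assignments (99) > Portfolio (84), so Portfolio counts as 99.
Weighted total:
  Homework 44 × 0.18 = 7.92
  Reflections 88 × 0.34 = 29.92
  Assignments 99 × 0.14 = 13.86
  Essays 79.6 × 0.12 = 9.552
  Final exam 25 × 0.15 = 3.75
  Portfolio 99 × 0.07 = 6.93
Sum = 71.932
71.932 is ≥ 66 and < 90 → Proficient

Proficient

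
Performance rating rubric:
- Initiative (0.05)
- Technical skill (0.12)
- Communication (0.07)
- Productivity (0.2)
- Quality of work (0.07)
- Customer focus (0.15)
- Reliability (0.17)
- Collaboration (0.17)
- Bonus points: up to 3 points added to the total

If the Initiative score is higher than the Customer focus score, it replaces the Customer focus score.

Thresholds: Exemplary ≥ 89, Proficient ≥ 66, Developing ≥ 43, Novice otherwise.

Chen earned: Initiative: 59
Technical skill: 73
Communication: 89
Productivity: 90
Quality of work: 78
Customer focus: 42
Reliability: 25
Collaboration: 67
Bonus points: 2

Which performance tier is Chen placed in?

Proficient

Initiative (59) > Customer focus (42), so Customer focus counts as 59.
Weighted total:
  Initiative 59 × 0.05 = 2.95
  Technical skill 73 × 0.12 = 8.76
  Communication 89 × 0.07 = 6.23
  Productivity 90 × 0.2 = 18
  Quality of work 78 × 0.07 = 5.46
  Customer focus 59 × 0.15 = 8.85
  Reliability 25 × 0.17 = 4.25
  Collaboration 67 × 0.17 = 11.39
Sum = 65.89
Bonus points: 65.89 + 2 = 67.89
67.89 is ≥ 66 and < 89 → Proficient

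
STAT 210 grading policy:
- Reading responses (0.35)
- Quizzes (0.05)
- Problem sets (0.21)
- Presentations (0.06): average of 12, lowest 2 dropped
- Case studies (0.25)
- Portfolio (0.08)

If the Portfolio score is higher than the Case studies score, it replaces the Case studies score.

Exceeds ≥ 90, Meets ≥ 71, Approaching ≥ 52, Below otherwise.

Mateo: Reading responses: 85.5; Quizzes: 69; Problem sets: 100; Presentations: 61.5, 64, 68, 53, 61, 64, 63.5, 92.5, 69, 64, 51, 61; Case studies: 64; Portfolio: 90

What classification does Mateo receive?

Meets

Presentations: drop 51, 53 → average of remaining 10 = 668.5/10 = 66.85
Portfolio (90) > Case studies (64), so Case studies counts as 90.
Weighted total:
  Reading responses 85.5 × 0.35 = 29.925
  Quizzes 69 × 0.05 = 3.45
  Problem sets 100 × 0.21 = 21
  Presentations 66.85 × 0.06 = 4.011
  Case studies 90 × 0.25 = 22.5
  Portfolio 90 × 0.08 = 7.2
Sum = 88.086
88.086 is ≥ 71 and < 90 → Meets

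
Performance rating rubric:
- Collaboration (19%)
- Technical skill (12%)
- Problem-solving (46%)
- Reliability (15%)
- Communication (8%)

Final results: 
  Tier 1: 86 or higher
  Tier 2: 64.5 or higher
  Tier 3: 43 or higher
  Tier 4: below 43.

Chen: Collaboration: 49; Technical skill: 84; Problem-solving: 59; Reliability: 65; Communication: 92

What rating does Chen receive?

Tier 3

Weighted total:
  Collaboration 49 × 0.19 = 9.31
  Technical skill 84 × 0.12 = 10.08
  Problem-solving 59 × 0.46 = 27.14
  Reliability 65 × 0.15 = 9.75
  Communication 92 × 0.08 = 7.36
Sum = 63.64
63.64 is ≥ 43 and < 64.5 → Tier 3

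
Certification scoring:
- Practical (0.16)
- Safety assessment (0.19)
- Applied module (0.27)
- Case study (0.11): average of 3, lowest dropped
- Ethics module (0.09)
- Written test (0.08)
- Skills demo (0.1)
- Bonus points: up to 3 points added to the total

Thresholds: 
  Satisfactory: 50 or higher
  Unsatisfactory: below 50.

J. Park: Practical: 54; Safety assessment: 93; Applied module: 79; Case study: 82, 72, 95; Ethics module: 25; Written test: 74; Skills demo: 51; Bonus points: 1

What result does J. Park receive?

Case study: drop 72 → average of remaining 2 = 177/2 = 88.5
Weighted total:
  Practical 54 × 0.16 = 8.64
  Safety assessment 93 × 0.19 = 17.67
  Applied module 79 × 0.27 = 21.33
  Case study 88.5 × 0.11 = 9.735
  Ethics module 25 × 0.09 = 2.25
  Written test 74 × 0.08 = 5.92
  Skills demo 51 × 0.1 = 5.1
Sum = 70.645
Bonus points: 70.645 + 1 = 71.645
71.645 ≥ 50 → Satisfactory

Satisfactory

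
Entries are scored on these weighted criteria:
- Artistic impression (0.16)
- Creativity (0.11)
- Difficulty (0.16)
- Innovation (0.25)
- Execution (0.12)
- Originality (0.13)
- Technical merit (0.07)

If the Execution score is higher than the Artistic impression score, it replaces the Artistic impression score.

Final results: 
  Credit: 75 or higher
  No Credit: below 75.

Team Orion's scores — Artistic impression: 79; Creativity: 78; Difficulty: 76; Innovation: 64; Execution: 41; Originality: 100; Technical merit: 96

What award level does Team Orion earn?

Execution (41) ≤ Artistic impression (79), so Artistic impression stays at 79.
Weighted total:
  Artistic impression 79 × 0.16 = 12.64
  Creativity 78 × 0.11 = 8.58
  Difficulty 76 × 0.16 = 12.16
  Innovation 64 × 0.25 = 16
  Execution 41 × 0.12 = 4.92
  Originality 100 × 0.13 = 13
  Technical merit 96 × 0.07 = 6.72
Sum = 74.02
74.02 < 75 → No Credit

No Credit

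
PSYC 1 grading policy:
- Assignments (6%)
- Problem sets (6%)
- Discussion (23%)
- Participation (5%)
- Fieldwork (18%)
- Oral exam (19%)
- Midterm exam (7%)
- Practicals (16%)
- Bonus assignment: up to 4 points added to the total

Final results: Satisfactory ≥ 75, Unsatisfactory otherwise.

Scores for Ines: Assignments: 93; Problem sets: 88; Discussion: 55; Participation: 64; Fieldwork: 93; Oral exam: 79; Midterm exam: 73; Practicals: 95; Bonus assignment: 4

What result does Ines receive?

Weighted total:
  Assignments 93 × 0.06 = 5.58
  Problem sets 88 × 0.06 = 5.28
  Discussion 55 × 0.23 = 12.65
  Participation 64 × 0.05 = 3.2
  Fieldwork 93 × 0.18 = 16.74
  Oral exam 79 × 0.19 = 15.01
  Midterm exam 73 × 0.07 = 5.11
  Practicals 95 × 0.16 = 15.2
Sum = 78.77
Bonus assignment: 78.77 + 4 = 82.77
82.77 ≥ 75 → Satisfactory

Satisfactory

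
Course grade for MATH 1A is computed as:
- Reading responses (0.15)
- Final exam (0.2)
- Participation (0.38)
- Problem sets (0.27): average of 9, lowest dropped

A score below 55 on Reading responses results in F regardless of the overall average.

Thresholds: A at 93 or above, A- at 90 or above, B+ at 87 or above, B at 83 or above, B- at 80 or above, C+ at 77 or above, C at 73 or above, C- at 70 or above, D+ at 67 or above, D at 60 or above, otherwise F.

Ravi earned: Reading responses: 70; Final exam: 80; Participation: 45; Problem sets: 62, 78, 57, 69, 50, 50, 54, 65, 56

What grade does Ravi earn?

D

Problem sets: drop 50 → average of remaining 8 = 491/8 = 61.375
Reading responses score 70 ≥ 55: minimum met.
Weighted total:
  Reading responses 70 × 0.15 = 10.5
  Final exam 80 × 0.2 = 16
  Participation 45 × 0.38 = 17.1
  Problem sets 61.375 × 0.27 = 16.57125
Sum = 60.17125
60.17125 is ≥ 60 and < 67 → D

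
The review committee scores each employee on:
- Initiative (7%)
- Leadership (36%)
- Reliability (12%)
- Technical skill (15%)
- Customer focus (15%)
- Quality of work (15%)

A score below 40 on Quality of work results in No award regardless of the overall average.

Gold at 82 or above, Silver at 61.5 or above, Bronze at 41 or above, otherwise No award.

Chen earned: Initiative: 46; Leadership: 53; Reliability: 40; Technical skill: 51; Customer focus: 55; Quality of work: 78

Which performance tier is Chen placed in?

Quality of work score 78 ≥ 40: minimum met.
Weighted total:
  Initiative 46 × 0.07 = 3.22
  Leadership 53 × 0.36 = 19.08
  Reliability 40 × 0.12 = 4.8
  Technical skill 51 × 0.15 = 7.65
  Customer focus 55 × 0.15 = 8.25
  Quality of work 78 × 0.15 = 11.7
Sum = 54.7
54.7 is ≥ 41 and < 61.5 → Bronze

Bronze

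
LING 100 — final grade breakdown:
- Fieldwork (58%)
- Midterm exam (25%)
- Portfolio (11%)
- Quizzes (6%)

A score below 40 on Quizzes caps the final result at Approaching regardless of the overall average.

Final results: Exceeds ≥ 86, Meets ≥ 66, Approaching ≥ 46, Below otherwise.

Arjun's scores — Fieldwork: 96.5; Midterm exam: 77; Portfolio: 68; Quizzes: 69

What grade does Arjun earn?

Quizzes score 69 ≥ 40: minimum met.
Weighted total:
  Fieldwork 96.5 × 0.58 = 55.97
  Midterm exam 77 × 0.25 = 19.25
  Portfolio 68 × 0.11 = 7.48
  Quizzes 69 × 0.06 = 4.14
Sum = 86.84
86.84 ≥ 86 → Exceeds

Exceeds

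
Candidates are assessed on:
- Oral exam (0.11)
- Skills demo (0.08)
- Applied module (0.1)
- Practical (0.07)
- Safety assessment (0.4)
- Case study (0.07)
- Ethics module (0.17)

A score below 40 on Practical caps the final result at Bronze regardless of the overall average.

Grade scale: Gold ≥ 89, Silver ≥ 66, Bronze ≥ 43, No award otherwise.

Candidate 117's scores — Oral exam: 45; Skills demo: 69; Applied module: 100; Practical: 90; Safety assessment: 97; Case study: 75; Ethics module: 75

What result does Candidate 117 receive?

Practical score 90 ≥ 40: minimum met.
Weighted total:
  Oral exam 45 × 0.11 = 4.95
  Skills demo 69 × 0.08 = 5.52
  Applied module 100 × 0.1 = 10
  Practical 90 × 0.07 = 6.3
  Safety assessment 97 × 0.4 = 38.8
  Case study 75 × 0.07 = 5.25
  Ethics module 75 × 0.17 = 12.75
Sum = 83.57
83.57 is ≥ 66 and < 89 → Silver

Silver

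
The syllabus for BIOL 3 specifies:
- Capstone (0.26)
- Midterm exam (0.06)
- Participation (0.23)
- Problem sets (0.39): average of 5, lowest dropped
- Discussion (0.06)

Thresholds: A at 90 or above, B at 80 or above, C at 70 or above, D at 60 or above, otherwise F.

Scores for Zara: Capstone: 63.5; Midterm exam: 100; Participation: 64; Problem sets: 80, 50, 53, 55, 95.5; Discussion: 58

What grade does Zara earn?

D

Problem sets: drop 50 → average of remaining 4 = 283.5/4 = 70.875
Weighted total:
  Capstone 63.5 × 0.26 = 16.51
  Midterm exam 100 × 0.06 = 6
  Participation 64 × 0.23 = 14.72
  Problem sets 70.875 × 0.39 = 27.64125
  Discussion 58 × 0.06 = 3.48
Sum = 68.35125
68.35125 is ≥ 60 and < 70 → D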